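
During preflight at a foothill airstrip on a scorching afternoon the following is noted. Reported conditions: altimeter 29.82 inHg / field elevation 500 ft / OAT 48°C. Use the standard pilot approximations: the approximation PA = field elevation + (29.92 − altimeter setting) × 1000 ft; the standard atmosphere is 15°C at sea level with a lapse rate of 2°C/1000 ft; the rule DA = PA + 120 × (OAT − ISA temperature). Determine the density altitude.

4704 ft

Pressure altitude = 500 + (29.92 − 29.82) × 1000 = 500 + (+100) = 600 ft.
ISA temperature at 600 ft = 15 − 2 × (600/1000) = 13.8°C.
ISA deviation = 48 − 13.8 = +34.2°C.
Density altitude = 600 + 120 × (34.2) = 4704 ft.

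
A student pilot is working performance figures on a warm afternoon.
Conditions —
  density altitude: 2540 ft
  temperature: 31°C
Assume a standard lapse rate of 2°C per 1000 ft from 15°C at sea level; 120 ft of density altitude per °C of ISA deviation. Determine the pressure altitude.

DA = PA + 120 × (OAT − (15 − 2·PA/1000)) = PA + 120·OAT − 1800 + 0.24·PA = 1.24·PA + 120·OAT − 1800.
So 1.24·PA = 2540 − 120 × 31 + 1800 = 620.
PA = 620 / 1.24 = 500 ft.

500 ft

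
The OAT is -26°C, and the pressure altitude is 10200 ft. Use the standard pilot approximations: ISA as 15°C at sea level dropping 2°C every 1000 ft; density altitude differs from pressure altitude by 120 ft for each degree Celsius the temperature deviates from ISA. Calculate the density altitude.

ISA temperature at 10200 ft = 15 − 2 × (10200/1000) = -5.4°C.
ISA deviation = -26 − (-5.4) = -20.6°C.
Density altitude = 10200 + 120 × (-20.6) = 10200 + (-2472) = 7728 ft.

7728 ft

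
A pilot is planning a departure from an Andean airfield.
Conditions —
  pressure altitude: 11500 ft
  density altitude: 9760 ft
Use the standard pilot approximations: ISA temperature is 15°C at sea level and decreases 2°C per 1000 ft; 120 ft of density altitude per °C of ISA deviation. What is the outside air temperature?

-22.5°C

Density altitude − pressure altitude = 9760 − 11500 = -1740 ft.
At 120 ft/°C that is an ISA deviation of -1740/120 = -14.5°C.
ISA temperature at 11500 ft = 15 − 2 × (11500/1000) = -8°C.
OAT = ISA + deviation = -8 + (-14.5) = -22.5°C.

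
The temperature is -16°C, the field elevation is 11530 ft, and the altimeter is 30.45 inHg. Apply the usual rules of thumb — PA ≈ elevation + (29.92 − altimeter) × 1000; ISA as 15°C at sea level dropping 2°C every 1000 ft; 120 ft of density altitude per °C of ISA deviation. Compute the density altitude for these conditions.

Pressure altitude = 11530 + (29.92 − 30.45) × 1000 = 11530 + (-530) = 11000 ft.
ISA temperature at 11000 ft = 15 − 2 × (11000/1000) = -7°C.
ISA deviation = -16 − (-7) = -9°C.
Density altitude = 11000 + 120 × (-9) = 9920 ft.

9920 ft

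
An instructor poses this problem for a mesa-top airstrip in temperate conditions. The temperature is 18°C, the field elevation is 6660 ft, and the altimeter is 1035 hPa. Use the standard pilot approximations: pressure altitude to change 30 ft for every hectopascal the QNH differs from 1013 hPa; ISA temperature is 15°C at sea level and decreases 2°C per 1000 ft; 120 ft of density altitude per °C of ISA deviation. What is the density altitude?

Pressure altitude = 6660 + (1013 − 1035) × 30 = 6660 + (-660) = 6000 ft.
ISA temperature at 6000 ft = 15 − 2 × (6000/1000) = 3°C.
ISA deviation = 18 − 3 = +15°C.
Density altitude = 6000 + 120 × (15) = 7800 ft.

7800 ft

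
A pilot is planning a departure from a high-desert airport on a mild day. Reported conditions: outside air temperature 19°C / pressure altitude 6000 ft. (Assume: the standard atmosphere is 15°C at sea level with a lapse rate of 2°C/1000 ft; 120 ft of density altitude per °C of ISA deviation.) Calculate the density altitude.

ISA temperature at 6000 ft = 15 − 2 × (6000/1000) = 3°C.
ISA deviation = 19 − 3 = +16°C.
Density altitude = 6000 + 120 × (16) = 6000 + (+1920) = 7920 ft.

7920 ft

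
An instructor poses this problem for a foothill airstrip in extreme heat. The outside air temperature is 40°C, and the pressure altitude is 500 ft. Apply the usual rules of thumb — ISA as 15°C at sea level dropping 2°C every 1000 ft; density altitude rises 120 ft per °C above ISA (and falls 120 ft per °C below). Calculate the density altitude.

ISA temperature at 500 ft = 15 − 2 × (500/1000) = 14°C.
ISA deviation = 40 − 14 = +26°C.
Density altitude = 500 + 120 × (26) = 500 + (+3120) = 3620 ft.

3620 ft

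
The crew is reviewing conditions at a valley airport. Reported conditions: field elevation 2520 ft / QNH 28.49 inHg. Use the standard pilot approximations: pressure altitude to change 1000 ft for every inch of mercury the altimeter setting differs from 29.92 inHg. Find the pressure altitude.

3950 ft

Pressure correction = (29.92 − 28.49) × 1000 = +1430 ft.
Pressure altitude = 2520 + (+1430) = 3950 ft.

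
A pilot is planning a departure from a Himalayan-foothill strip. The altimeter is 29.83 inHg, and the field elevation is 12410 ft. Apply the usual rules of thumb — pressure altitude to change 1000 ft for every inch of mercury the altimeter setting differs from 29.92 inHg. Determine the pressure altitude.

12500 ft

Pressure correction = (29.92 − 29.83) × 1000 = +90 ft.
Pressure altitude = 12410 + (+90) = 12500 ft.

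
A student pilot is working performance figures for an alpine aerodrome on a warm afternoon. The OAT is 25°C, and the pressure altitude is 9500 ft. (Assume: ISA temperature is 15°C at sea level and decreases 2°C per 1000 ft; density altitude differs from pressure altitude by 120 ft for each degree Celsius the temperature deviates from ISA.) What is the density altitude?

ISA temperature at 9500 ft = 15 − 2 × (9500/1000) = -4°C.
ISA deviation = 25 − (-4) = +29°C.
Density altitude = 9500 + 120 × (29) = 9500 + (+3480) = 12980 ft.

12980 ft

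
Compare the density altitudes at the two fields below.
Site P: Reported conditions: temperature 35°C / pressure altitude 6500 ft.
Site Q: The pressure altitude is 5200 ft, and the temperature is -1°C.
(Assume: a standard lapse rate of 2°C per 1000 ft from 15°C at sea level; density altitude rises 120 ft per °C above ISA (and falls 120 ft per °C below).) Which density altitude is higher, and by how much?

Site P by 5932 ft

Site P: ISA temp = 2°C, deviation +33°C, DA = 6500 + 120 × 33 = 10460 ft.
Site Q: ISA temp = 4.6°C, deviation -5.6°C, DA = 5200 + 120 × (-5.6) = 4528 ft.
Site P is higher by 10460 − 4528 = 5932 ft.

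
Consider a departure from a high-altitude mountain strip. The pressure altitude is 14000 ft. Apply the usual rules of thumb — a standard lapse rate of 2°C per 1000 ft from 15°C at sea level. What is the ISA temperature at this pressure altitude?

-13°C

ISA temperature = 15 − 2 × (14000/1000) = 15 − 28 = -13°C.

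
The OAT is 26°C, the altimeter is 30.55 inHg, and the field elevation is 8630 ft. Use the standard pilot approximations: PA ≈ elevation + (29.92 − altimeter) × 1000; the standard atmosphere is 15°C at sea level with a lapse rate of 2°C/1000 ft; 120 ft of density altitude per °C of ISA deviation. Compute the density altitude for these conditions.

11240 ft

Pressure altitude = 8630 + (29.92 − 30.55) × 1000 = 8630 + (-630) = 8000 ft.
ISA temperature at 8000 ft = 15 − 2 × (8000/1000) = -1°C.
ISA deviation = 26 − (-1) = +27°C.
Density altitude = 8000 + 120 × (27) = 11240 ft.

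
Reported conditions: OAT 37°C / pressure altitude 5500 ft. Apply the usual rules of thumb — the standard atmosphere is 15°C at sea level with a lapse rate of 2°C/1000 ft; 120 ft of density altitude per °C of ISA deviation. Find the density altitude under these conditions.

ISA temperature at 5500 ft = 15 − 2 × (5500/1000) = 4°C.
ISA deviation = 37 − 4 = +33°C.
Density altitude = 5500 + 120 × (33) = 5500 + (+3960) = 9460 ft.

9460 ft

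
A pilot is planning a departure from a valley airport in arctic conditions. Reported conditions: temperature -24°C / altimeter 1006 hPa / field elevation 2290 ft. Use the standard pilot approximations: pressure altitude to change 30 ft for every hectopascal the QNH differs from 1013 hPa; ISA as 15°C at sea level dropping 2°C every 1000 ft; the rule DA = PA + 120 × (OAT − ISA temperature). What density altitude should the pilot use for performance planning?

Pressure altitude = 2290 + (1013 − 1006) × 30 = 2290 + (+210) = 2500 ft.
ISA temperature at 2500 ft = 15 − 2 × (2500/1000) = 10°C.
ISA deviation = -24 − 10 = -34°C.
Density altitude = 2500 + 120 × (-34) = -1580 ft.

-1580 ft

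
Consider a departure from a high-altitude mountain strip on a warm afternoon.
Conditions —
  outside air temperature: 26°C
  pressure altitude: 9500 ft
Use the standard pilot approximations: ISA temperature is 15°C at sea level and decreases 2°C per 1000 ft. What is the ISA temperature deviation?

ISA temperature at 9500 ft = 15 − 2 × (9500/1000) = -4°C.
Deviation = OAT − ISA = 26 − (-4) = +30°C.

ISA+30°C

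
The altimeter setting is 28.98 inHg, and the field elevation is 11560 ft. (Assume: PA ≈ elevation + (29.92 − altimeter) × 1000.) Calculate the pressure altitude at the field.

Pressure correction = (29.92 − 28.98) × 1000 = +940 ft.
Pressure altitude = 11560 + (+940) = 12500 ft.

12500 ft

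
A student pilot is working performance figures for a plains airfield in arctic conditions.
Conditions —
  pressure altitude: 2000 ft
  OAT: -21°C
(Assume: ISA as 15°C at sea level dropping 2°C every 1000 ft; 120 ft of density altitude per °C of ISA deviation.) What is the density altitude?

ISA temperature at 2000 ft = 15 − 2 × (2000/1000) = 11°C.
ISA deviation = -21 − 11 = -32°C.
Density altitude = 2000 + 120 × (-32) = 2000 + (-3840) = -1840 ft.

-1840 ft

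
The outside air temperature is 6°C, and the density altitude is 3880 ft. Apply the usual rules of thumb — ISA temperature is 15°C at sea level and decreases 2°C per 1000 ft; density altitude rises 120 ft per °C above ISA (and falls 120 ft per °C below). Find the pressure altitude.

4000 ft

DA = PA + 120 × (OAT − (15 − 2·PA/1000)) = PA + 120·OAT − 1800 + 0.24·PA = 1.24·PA + 120·OAT − 1800.
So 1.24·PA = 3880 − 120 × 6 + 1800 = 4960.
PA = 4960 / 1.24 = 4000 ft.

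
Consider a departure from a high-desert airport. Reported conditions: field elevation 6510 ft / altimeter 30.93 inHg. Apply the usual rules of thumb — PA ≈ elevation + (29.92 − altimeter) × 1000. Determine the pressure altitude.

Pressure correction = (29.92 − 30.93) × 1000 = -1010 ft.
Pressure altitude = 6510 + (-1010) = 5500 ft.

5500 ft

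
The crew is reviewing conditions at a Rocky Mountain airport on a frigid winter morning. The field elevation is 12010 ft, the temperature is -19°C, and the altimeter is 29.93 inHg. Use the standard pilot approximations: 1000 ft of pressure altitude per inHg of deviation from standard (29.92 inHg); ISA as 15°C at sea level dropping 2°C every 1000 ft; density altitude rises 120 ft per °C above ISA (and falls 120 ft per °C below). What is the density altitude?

Pressure altitude = 12010 + (29.92 − 29.93) × 1000 = 12010 + (-10) = 12000 ft.
ISA temperature at 12000 ft = 15 − 2 × (12000/1000) = -9°C.
ISA deviation = -19 − (-9) = -10°C.
Density altitude = 12000 + 120 × (-10) = 10800 ft.

10800 ft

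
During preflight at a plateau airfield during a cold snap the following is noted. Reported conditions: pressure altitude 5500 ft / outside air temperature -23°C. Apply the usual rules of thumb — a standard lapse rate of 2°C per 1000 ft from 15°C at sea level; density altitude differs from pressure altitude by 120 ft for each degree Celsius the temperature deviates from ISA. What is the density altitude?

ISA temperature at 5500 ft = 15 − 2 × (5500/1000) = 4°C.
ISA deviation = -23 − 4 = -27°C.
Density altitude = 5500 + 120 × (-27) = 5500 + (-3240) = 2260 ft.

2260 ft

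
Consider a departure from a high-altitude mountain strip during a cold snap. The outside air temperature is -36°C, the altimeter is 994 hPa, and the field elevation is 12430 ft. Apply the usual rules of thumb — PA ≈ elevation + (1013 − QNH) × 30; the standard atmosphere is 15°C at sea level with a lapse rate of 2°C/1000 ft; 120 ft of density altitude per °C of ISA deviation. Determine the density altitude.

10000 ft

Pressure altitude = 12430 + (1013 − 994) × 30 = 12430 + (+570) = 13000 ft.
ISA temperature at 13000 ft = 15 − 2 × (13000/1000) = -11°C.
ISA deviation = -36 − (-11) = -25°C.
Density altitude = 13000 + 120 × (-25) = 10000 ft.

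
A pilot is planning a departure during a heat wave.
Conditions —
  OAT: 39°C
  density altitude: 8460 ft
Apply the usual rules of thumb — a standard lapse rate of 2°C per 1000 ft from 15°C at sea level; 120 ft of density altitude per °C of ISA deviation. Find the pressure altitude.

4500 ft

DA = PA + 120 × (OAT − (15 − 2·PA/1000)) = PA + 120·OAT − 1800 + 0.24·PA = 1.24·PA + 120·OAT − 1800.
So 1.24·PA = 8460 − 120 × 39 + 1800 = 5580.
PA = 5580 / 1.24 = 4500 ft.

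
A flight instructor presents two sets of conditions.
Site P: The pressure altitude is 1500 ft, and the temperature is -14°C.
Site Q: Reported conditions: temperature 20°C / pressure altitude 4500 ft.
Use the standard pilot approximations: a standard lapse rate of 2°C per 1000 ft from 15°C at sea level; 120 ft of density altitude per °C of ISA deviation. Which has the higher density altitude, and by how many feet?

Site P: ISA temp = 12°C, deviation -26°C, DA = 1500 + 120 × (-26) = -1620 ft.
Site Q: ISA temp = 6°C, deviation +14°C, DA = 4500 + 120 × 14 = 6180 ft.
Site Q is higher by 6180 − (-1620) = 7800 ft.

Site Q by 7800 ft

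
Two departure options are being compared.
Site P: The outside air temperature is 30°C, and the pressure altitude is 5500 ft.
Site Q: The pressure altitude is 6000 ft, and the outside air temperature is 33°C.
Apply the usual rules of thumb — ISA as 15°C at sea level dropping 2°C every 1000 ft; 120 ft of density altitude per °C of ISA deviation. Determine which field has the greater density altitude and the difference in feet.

Site Q by 980 ft

Site P: ISA temp = 4°C, deviation +26°C, DA = 5500 + 120 × 26 = 8620 ft.
Site Q: ISA temp = 3°C, deviation +30°C, DA = 6000 + 120 × 30 = 9600 ft.
Site Q is higher by 9600 − 8620 = 980 ft.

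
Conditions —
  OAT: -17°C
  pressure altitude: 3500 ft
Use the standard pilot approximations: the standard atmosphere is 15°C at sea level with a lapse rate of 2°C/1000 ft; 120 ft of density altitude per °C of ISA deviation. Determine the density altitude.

ISA temperature at 3500 ft = 15 − 2 × (3500/1000) = 8°C.
ISA deviation = -17 − 8 = -25°C.
Density altitude = 3500 + 120 × (-25) = 3500 + (-3000) = 500 ft.

500 ft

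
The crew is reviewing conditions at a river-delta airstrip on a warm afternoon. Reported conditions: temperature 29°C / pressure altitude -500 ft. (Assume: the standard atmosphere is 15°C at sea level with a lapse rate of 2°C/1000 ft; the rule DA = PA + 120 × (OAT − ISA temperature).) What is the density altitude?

ISA temperature at -500 ft = 15 − 2 × (-500/1000) = 16°C.
ISA deviation = 29 − 16 = +13°C.
Density altitude = -500 + 120 × (13) = -500 + (+1560) = 1060 ft.

1060 ft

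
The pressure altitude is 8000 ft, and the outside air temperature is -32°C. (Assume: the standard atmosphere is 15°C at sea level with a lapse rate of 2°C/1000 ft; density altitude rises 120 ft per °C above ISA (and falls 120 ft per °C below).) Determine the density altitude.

4280 ft

ISA temperature at 8000 ft = 15 − 2 × (8000/1000) = -1°C.
ISA deviation = -32 − (-1) = -31°C.
Density altitude = 8000 + 120 × (-31) = 8000 + (-3720) = 4280 ft.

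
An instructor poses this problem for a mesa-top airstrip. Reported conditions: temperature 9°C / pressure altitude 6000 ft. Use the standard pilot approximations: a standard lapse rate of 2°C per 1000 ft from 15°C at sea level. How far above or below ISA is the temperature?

ISA+6°C

ISA temperature at 6000 ft = 15 − 2 × (6000/1000) = 3°C.
Deviation = OAT − ISA = 9 − 3 = +6°C.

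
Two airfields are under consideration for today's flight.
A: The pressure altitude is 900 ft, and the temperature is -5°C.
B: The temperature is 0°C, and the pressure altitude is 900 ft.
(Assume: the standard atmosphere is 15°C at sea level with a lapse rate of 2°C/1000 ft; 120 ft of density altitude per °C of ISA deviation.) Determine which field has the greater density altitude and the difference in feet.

A: ISA temp = 13.2°C, deviation -18.2°C, DA = 900 + 120 × (-18.2) = -1284 ft.
B: ISA temp = 13.2°C, deviation -13.2°C, DA = 900 + 120 × (-13.2) = -684 ft.
B is higher by -684 − (-1284) = 600 ft.

B by 600 ft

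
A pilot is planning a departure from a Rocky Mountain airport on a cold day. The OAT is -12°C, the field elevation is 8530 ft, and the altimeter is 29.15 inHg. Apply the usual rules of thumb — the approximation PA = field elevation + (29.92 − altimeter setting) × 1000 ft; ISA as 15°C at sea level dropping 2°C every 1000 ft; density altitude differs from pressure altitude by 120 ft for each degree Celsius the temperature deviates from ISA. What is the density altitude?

8292 ft

Pressure altitude = 8530 + (29.92 − 29.15) × 1000 = 8530 + (+770) = 9300 ft.
ISA temperature at 9300 ft = 15 − 2 × (9300/1000) = -3.6°C.
ISA deviation = -12 − (-3.6) = -8.4°C.
Density altitude = 9300 + 120 × (-8.4) = 8292 ft.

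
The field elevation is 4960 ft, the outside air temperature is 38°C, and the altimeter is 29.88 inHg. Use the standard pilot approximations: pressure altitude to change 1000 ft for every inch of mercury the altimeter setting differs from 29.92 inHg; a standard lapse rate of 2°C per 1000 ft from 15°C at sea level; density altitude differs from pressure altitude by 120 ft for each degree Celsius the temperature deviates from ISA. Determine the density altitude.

Pressure altitude = 4960 + (29.92 − 29.88) × 1000 = 4960 + (+40) = 5000 ft.
ISA temperature at 5000 ft = 15 − 2 × (5000/1000) = 5°C.
ISA deviation = 38 − 5 = +33°C.
Density altitude = 5000 + 120 × (33) = 8960 ft.

8960 ft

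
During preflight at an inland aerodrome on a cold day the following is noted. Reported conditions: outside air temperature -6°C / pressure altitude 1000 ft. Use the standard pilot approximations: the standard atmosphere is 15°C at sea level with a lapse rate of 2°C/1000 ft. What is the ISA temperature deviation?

ISA-19°C

ISA temperature at 1000 ft = 15 − 2 × (1000/1000) = 13°C.
Deviation = OAT − ISA = -6 − 13 = -19°C.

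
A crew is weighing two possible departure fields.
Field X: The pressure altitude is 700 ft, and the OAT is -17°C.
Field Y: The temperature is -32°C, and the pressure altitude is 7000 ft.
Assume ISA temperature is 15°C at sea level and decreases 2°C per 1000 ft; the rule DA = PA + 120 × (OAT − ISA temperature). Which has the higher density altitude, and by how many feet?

Field X: ISA temp = 13.6°C, deviation -30.6°C, DA = 700 + 120 × (-30.6) = -2972 ft.
Field Y: ISA temp = 1°C, deviation -33°C, DA = 7000 + 120 × (-33) = 3040 ft.
Field Y is higher by 3040 − (-2972) = 6012 ft.

Field Y by 6012 ft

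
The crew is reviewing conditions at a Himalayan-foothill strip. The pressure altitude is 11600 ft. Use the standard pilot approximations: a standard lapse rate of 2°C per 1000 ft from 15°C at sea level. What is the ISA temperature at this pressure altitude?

ISA temperature = 15 − 2 × (11600/1000) = 15 − 23.2 = -8.2°C.

-8.2°C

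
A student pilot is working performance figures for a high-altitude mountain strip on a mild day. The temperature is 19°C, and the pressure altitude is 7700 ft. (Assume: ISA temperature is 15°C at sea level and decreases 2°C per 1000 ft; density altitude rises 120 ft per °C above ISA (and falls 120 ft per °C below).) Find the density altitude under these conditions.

ISA temperature at 7700 ft = 15 − 2 × (7700/1000) = -0.4°C.
ISA deviation = 19 − (-0.4) = +19.4°C.
Density altitude = 7700 + 120 × (19.4) = 7700 + (+2328) = 10028 ft.

10028 ft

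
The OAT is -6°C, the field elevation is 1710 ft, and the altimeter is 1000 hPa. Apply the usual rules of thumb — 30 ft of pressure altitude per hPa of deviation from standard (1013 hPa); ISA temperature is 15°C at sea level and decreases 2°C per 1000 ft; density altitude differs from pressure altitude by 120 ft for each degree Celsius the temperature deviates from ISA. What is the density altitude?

84 ft

Pressure altitude = 1710 + (1013 − 1000) × 30 = 1710 + (+390) = 2100 ft.
ISA temperature at 2100 ft = 15 − 2 × (2100/1000) = 10.8°C.
ISA deviation = -6 − 10.8 = -16.8°C.
Density altitude = 2100 + 120 × (-16.8) = 84 ft.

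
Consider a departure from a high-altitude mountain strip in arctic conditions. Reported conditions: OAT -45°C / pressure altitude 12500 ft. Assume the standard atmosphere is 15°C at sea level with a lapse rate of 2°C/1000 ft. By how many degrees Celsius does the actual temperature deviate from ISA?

ISA-35°C

ISA temperature at 12500 ft = 15 − 2 × (12500/1000) = -10°C.
Deviation = OAT − ISA = -45 − (-10) = -35°C.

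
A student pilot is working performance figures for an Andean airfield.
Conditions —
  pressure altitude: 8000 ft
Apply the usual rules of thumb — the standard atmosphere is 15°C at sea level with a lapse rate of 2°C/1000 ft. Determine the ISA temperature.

ISA temperature = 15 − 2 × (8000/1000) = 15 − 16 = -1°C.

-1°C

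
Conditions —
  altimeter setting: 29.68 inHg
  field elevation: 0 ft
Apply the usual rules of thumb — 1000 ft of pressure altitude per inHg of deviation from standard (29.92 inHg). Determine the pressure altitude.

Pressure correction = (29.92 − 29.68) × 1000 = +240 ft.
Pressure altitude = 0 + (+240) = 240 ft.

240 ft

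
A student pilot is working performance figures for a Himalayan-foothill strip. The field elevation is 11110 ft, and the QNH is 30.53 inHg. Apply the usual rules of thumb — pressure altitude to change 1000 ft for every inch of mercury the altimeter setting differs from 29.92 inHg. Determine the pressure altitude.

10500 ft

Pressure correction = (29.92 − 30.53) × 1000 = -610 ft.
Pressure altitude = 11110 + (-610) = 10500 ft.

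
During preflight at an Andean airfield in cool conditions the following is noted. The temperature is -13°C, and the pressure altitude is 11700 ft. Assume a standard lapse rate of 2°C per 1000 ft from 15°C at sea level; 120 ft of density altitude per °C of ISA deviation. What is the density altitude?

11148 ft

ISA temperature at 11700 ft = 15 − 2 × (11700/1000) = -8.4°C.
ISA deviation = -13 − (-8.4) = -4.6°C.
Density altitude = 11700 + 120 × (-4.6) = 11700 + (-552) = 11148 ft.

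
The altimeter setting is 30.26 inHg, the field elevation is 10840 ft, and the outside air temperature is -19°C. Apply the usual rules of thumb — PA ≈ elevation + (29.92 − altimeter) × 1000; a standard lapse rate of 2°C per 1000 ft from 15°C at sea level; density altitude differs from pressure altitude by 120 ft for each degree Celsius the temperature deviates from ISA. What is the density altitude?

Pressure altitude = 10840 + (29.92 − 30.26) × 1000 = 10840 + (-340) = 10500 ft.
ISA temperature at 10500 ft = 15 − 2 × (10500/1000) = -6°C.
ISA deviation = -19 − (-6) = -13°C.
Density altitude = 10500 + 120 × (-13) = 8940 ft.

8940 ft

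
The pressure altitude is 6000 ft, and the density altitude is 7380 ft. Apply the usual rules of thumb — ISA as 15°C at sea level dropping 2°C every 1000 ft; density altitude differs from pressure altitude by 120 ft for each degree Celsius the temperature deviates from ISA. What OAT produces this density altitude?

Density altitude − pressure altitude = 7380 − 6000 = +1380 ft.
At 120 ft/°C that is an ISA deviation of 1380/120 = +11.5°C.
ISA temperature at 6000 ft = 15 − 2 × (6000/1000) = 3°C.
OAT = ISA + deviation = 3 + (+11.5) = 14.5°C.

14.5°C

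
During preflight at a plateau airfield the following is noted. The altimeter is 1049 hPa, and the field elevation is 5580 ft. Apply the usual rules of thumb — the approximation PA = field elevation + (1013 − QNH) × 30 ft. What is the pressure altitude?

4500 ft

Pressure correction = (1013 − 1049) × 30 = -1080 ft.
Pressure altitude = 5580 + (-1080) = 4500 ft.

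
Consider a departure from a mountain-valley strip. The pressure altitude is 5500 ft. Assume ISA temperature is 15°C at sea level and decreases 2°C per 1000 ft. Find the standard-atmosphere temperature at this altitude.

ISA temperature = 15 − 2 × (5500/1000) = 15 − 11 = 4°C.

4°C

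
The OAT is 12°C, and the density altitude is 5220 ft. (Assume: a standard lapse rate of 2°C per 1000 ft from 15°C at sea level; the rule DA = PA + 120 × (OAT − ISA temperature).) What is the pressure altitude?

4500 ft

DA = PA + 120 × (OAT − (15 − 2·PA/1000)) = PA + 120·OAT − 1800 + 0.24·PA = 1.24·PA + 120·OAT − 1800.
So 1.24·PA = 5220 − 120 × 12 + 1800 = 5580.
PA = 5580 / 1.24 = 4500 ft.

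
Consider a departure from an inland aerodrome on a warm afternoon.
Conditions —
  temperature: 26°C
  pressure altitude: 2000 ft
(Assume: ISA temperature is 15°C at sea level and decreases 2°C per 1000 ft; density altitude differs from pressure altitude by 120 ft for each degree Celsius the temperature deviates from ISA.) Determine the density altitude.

ISA temperature at 2000 ft = 15 − 2 × (2000/1000) = 11°C.
ISA deviation = 26 − 11 = +15°C.
Density altitude = 2000 + 120 × (15) = 2000 + (+1800) = 3800 ft.

3800 ft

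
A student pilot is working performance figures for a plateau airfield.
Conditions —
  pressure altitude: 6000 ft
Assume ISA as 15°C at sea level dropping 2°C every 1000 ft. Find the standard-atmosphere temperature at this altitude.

ISA temperature = 15 − 2 × (6000/1000) = 15 − 12 = 3°C.

3°C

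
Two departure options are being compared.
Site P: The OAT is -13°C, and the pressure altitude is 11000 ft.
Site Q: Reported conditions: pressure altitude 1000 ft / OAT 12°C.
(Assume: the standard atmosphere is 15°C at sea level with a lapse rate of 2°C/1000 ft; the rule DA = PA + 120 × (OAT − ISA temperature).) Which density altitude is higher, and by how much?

Site P: ISA temp = -7°C, deviation -6°C, DA = 11000 + 120 × (-6) = 10280 ft.
Site Q: ISA temp = 13°C, deviation -1°C, DA = 1000 + 120 × (-1) = 880 ft.
Site P is higher by 10280 − 880 = 9400 ft.

Site P by 9400 ft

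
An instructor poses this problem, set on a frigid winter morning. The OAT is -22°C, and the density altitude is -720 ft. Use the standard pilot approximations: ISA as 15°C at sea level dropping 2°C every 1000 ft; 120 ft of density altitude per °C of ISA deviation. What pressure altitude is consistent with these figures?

DA = PA + 120 × (OAT − (15 − 2·PA/1000)) = PA + 120·OAT − 1800 + 0.24·PA = 1.24·PA + 120·OAT − 1800.
So 1.24·PA = -720 − 120 × (-22) + 1800 = 3720.
PA = 3720 / 1.24 = 3000 ft.

3000 ft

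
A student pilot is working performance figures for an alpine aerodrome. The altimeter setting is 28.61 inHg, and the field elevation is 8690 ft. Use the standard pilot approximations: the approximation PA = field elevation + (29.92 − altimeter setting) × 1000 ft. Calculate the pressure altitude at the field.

Pressure correction = (29.92 − 28.61) × 1000 = +1310 ft.
Pressure altitude = 8690 + (+1310) = 10000 ft.

10000 ft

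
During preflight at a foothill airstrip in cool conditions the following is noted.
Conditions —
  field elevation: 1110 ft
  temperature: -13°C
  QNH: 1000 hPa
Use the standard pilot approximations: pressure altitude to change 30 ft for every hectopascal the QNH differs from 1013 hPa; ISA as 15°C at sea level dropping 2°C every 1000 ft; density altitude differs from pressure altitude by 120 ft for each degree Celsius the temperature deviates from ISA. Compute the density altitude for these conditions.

-1500 ft

Pressure altitude = 1110 + (1013 − 1000) × 30 = 1110 + (+390) = 1500 ft.
ISA temperature at 1500 ft = 15 − 2 × (1500/1000) = 12°C.
ISA deviation = -13 − 12 = -25°C.
Density altitude = 1500 + 120 × (-25) = -1500 ft.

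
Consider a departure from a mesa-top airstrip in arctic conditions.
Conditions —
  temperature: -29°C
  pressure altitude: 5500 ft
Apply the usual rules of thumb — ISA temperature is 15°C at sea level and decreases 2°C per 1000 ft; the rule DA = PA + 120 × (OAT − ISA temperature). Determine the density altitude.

ISA temperature at 5500 ft = 15 − 2 × (5500/1000) = 4°C.
ISA deviation = -29 − 4 = -33°C.
Density altitude = 5500 + 120 × (-33) = 5500 + (-3960) = 1540 ft.

1540 ft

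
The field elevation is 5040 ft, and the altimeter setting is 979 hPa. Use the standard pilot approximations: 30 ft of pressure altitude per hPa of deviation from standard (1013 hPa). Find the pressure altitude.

Pressure correction = (1013 − 979) × 30 = +1020 ft.
Pressure altitude = 5040 + (+1020) = 6060 ft.

6060 ft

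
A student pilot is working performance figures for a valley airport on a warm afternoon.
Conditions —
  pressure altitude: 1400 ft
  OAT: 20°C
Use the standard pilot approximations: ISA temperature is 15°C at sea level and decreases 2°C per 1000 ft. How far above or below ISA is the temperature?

ISA temperature at 1400 ft = 15 − 2 × (1400/1000) = 12.2°C.
Deviation = OAT − ISA = 20 − 12.2 = +7.8°C.

ISA+7.8°C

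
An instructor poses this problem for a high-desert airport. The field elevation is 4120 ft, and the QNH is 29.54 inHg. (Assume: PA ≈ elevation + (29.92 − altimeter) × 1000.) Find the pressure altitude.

Pressure correction = (29.92 − 29.54) × 1000 = +380 ft.
Pressure altitude = 4120 + (+380) = 4500 ft.

4500 ft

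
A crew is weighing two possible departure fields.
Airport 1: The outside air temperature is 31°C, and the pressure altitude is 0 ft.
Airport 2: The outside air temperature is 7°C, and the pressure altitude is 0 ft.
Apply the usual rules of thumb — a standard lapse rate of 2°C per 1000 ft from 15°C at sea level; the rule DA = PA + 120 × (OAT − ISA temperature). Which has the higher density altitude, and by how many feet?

Airport 1: ISA temp = 15°C, deviation +16°C, DA = 0 + 120 × 16 = 1920 ft.
Airport 2: ISA temp = 15°C, deviation -8°C, DA = 0 + 120 × (-8) = -960 ft.
Airport 1 is higher by 1920 − (-960) = 2880 ft.

Airport 1 by 2880 ft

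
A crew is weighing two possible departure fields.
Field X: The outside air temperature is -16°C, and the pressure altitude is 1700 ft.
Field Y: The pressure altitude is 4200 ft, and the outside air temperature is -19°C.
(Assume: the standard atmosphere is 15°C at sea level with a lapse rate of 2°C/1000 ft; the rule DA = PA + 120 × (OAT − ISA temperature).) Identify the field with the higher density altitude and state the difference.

Field Y by 2740 ft

Field X: ISA temp = 11.6°C, deviation -27.6°C, DA = 1700 + 120 × (-27.6) = -1612 ft.
Field Y: ISA temp = 6.6°C, deviation -25.6°C, DA = 4200 + 120 × (-25.6) = 1128 ft.
Field Y is higher by 1128 − (-1612) = 2740 ft.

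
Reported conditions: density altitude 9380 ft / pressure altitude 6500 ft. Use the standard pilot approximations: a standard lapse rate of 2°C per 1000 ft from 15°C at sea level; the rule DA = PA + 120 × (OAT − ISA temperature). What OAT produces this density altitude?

Density altitude − pressure altitude = 9380 − 6500 = +2880 ft.
At 120 ft/°C that is an ISA deviation of 2880/120 = +24°C.
ISA temperature at 6500 ft = 15 − 2 × (6500/1000) = 2°C.
OAT = ISA + deviation = 2 + (+24) = 26°C.

26°C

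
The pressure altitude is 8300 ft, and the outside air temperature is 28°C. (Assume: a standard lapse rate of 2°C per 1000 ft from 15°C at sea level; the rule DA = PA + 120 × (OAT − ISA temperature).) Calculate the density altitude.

11852 ft

ISA temperature at 8300 ft = 15 − 2 × (8300/1000) = -1.6°C.
ISA deviation = 28 − (-1.6) = +29.6°C.
Density altitude = 8300 + 120 × (29.6) = 8300 + (+3552) = 11852 ft.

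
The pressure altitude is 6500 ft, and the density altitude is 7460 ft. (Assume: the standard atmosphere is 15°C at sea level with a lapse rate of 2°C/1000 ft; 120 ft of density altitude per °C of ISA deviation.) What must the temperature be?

10°C

Density altitude − pressure altitude = 7460 − 6500 = +960 ft.
At 120 ft/°C that is an ISA deviation of 960/120 = +8°C.
ISA temperature at 6500 ft = 15 − 2 × (6500/1000) = 2°C.
OAT = ISA + deviation = 2 + (+8) = 10°C.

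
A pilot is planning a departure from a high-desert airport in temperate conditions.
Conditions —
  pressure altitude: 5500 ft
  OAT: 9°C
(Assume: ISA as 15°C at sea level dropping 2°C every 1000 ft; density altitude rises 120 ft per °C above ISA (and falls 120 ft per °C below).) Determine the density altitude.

ISA temperature at 5500 ft = 15 − 2 × (5500/1000) = 4°C.
ISA deviation = 9 − 4 = +5°C.
Density altitude = 5500 + 120 × (5) = 5500 + (+600) = 6100 ft.

6100 ft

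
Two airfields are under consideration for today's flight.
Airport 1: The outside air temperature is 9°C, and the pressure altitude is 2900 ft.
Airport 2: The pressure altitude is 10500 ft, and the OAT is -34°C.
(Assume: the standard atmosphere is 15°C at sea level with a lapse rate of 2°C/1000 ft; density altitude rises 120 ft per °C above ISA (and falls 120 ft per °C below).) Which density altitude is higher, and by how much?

Airport 2 by 4264 ft

Airport 1: ISA temp = 9.2°C, deviation -0.2°C, DA = 2900 + 120 × (-0.2) = 2876 ft.
Airport 2: ISA temp = -6°C, deviation -28°C, DA = 10500 + 120 × (-28) = 7140 ft.
Airport 2 is higher by 7140 − 2876 = 4264 ft.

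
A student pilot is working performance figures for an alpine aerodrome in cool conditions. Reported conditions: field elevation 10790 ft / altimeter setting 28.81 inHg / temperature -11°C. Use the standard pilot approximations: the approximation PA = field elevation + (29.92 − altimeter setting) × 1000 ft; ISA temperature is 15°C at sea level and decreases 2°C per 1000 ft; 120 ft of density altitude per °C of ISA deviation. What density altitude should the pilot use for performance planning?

11636 ft

Pressure altitude = 10790 + (29.92 − 28.81) × 1000 = 10790 + (+1110) = 11900 ft.
ISA temperature at 11900 ft = 15 − 2 × (11900/1000) = -8.8°C.
ISA deviation = -11 − (-8.8) = -2.2°C.
Density altitude = 11900 + 120 × (-2.2) = 11636 ft.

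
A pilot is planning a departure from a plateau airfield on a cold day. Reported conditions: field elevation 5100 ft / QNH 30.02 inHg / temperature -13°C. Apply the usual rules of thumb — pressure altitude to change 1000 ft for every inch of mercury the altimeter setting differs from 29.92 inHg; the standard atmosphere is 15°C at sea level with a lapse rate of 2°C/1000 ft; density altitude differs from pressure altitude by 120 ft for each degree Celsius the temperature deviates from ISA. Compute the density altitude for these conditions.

Pressure altitude = 5100 + (29.92 − 30.02) × 1000 = 5100 + (-100) = 5000 ft.
ISA temperature at 5000 ft = 15 − 2 × (5000/1000) = 5°C.
ISA deviation = -13 − 5 = -18°C.
Density altitude = 5000 + 120 × (-18) = 2840 ft.

2840 ft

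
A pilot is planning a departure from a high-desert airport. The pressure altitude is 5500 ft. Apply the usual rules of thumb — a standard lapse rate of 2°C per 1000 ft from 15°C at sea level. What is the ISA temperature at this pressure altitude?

4°C

ISA temperature = 15 − 2 × (5500/1000) = 15 − 11 = 4°C.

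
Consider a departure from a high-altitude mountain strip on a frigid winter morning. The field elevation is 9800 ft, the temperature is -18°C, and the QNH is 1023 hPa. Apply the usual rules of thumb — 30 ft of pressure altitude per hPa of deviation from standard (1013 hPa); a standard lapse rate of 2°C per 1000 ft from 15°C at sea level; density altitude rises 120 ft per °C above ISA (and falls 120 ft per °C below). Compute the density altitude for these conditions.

7820 ft

Pressure altitude = 9800 + (1013 − 1023) × 30 = 9800 + (-300) = 9500 ft.
ISA temperature at 9500 ft = 15 − 2 × (9500/1000) = -4°C.
ISA deviation = -18 − (-4) = -14°C.
Density altitude = 9500 + 120 × (-14) = 7820 ft.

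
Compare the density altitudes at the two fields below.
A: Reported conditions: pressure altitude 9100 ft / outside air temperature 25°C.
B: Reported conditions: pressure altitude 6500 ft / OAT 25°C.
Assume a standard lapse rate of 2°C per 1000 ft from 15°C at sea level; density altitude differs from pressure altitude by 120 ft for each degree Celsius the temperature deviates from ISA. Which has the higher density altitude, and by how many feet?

A by 3224 ft

A: ISA temp = -3.2°C, deviation +28.2°C, DA = 9100 + 120 × 28.2 = 12484 ft.
B: ISA temp = 2°C, deviation +23°C, DA = 6500 + 120 × 23 = 9260 ft.
A is higher by 12484 − 9260 = 3224 ft.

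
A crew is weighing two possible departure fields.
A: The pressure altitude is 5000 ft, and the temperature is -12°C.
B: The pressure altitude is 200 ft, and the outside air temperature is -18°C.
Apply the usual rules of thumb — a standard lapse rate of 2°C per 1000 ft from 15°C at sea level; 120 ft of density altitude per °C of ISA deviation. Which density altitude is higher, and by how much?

A: ISA temp = 5°C, deviation -17°C, DA = 5000 + 120 × (-17) = 2960 ft.
B: ISA temp = 14.6°C, deviation -32.6°C, DA = 200 + 120 × (-32.6) = -3712 ft.
A is higher by 2960 − (-3712) = 6672 ft.

A by 6672 ft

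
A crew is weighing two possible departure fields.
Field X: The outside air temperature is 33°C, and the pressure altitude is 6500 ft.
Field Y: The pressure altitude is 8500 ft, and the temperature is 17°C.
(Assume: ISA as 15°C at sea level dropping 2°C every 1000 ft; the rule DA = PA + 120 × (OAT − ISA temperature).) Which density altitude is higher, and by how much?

Field Y by 560 ft

Field X: ISA temp = 2°C, deviation +31°C, DA = 6500 + 120 × 31 = 10220 ft.
Field Y: ISA temp = -2°C, deviation +19°C, DA = 8500 + 120 × 19 = 10780 ft.
Field Y is higher by 10780 − 10220 = 560 ft.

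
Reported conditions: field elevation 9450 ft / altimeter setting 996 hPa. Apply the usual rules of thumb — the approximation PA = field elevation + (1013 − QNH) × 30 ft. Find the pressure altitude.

9960 ft

Pressure correction = (1013 − 996) × 30 = +510 ft.
Pressure altitude = 9450 + (+510) = 9960 ft.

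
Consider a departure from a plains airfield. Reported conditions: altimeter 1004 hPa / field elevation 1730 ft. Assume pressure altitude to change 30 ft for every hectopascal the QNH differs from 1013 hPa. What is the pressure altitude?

2000 ft

Pressure correction = (1013 − 1004) × 30 = +270 ft.
Pressure altitude = 1730 + (+270) = 2000 ft.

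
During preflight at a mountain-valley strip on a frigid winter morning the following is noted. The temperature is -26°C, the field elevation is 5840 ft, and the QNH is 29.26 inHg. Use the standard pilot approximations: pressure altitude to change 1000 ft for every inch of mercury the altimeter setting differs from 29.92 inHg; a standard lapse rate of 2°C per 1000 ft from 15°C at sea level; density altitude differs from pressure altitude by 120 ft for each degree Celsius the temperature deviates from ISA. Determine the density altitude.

Pressure altitude = 5840 + (29.92 − 29.26) × 1000 = 5840 + (+660) = 6500 ft.
ISA temperature at 6500 ft = 15 − 2 × (6500/1000) = 2°C.
ISA deviation = -26 − 2 = -28°C.
Density altitude = 6500 + 120 × (-28) = 3140 ft.

3140 ft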